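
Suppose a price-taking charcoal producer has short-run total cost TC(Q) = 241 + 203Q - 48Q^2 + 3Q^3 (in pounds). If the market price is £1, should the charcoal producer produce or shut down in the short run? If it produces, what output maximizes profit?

From TC, MC = TC'(Q) = 203 - 96Q + 9Q^2 and AVC = VC/Q = 203 - 48Q + 3Q^2.
AVC is minimized where dAVC/dQ = -48 + 6Q = 0, at Q = 8; min AVC = 203 - 48·8 + 3·8^2 = £11.
With P < min AVC (£1 < £11), every unit sold adds to the loss.
Shutting down limits the loss to fixed cost, £241.

Shut down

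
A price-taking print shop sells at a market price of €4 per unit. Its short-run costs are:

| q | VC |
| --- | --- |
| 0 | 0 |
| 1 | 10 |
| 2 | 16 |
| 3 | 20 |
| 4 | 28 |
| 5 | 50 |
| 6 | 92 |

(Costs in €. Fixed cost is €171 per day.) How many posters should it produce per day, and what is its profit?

q = 0 (shut down); profit = -€171

Tabulate TR − TC: q=0: -171; q=1: -177; q=2: -179; q=3: -179; q=4: -183; q=5: -201; q=6: -239.
Profit is highest at q = 0. Equivalently, the lowest AVC in the table is 20/3 ≈ €6.67 at q = 3, and P = €4 falls below it — price never covers variable cost, so the firm shuts down and loses only its fixed cost.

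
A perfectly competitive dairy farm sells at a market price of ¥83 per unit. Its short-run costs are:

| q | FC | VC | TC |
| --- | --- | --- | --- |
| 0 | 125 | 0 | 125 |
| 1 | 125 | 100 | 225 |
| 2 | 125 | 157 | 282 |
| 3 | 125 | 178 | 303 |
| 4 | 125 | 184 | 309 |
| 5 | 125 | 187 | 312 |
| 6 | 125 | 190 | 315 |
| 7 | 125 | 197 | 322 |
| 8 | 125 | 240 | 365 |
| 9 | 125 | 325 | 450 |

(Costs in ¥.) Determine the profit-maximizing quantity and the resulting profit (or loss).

Profit at each row (π = 83q − TC): q=0: -125; q=1: -142; q=2: -116; q=3: -54; q=4: 23; q=5: 103; q=6: 183; q=7: 259; q=8: 299; q=9: 297.
Profit is maximized at q = 8. AVC there is 240/8 = ¥30 ≤ P, so producing beats shutting down (which would give -¥125).

q = 8; profit = ¥299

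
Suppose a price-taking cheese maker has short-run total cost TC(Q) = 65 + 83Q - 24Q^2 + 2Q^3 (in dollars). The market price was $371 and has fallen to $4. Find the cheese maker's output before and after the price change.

AVC = 83 - 24Q + 2Q^2, minimized at Q = 6 where min AVC = $11. MC = 83 - 48Q + 6Q^2.
With P = $371 above the shutdown price, P = MC gives Q = 12.
At P = $4 < min AVC = $11, price no longer covers variable cost at any output, so the firm shuts down: Q = 0.

Output falls from 12 to 0 (the firm shuts down)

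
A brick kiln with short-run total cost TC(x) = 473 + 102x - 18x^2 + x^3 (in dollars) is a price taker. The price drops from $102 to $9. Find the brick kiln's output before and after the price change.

Output falls from 12 to 0 (the firm shuts down)

AVC = 102 - 18x + x^2, minimized at x = 9 where min AVC = $21. MC = 102 - 36x + 3x^2.
With P = $102 above the shutdown price, P = MC gives x = 12.
At P = $9 < min AVC = $21, price no longer covers variable cost at any output, so the firm shuts down: x = 0.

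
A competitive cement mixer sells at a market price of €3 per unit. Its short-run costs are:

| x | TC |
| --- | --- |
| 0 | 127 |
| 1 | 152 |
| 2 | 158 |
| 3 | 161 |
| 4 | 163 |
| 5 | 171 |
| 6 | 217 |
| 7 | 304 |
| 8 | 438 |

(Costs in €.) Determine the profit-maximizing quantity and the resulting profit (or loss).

Profit at each row (π = 3x − TC): x=0: -127; x=1: -149; x=2: -152; x=3: -152; x=4: -151; x=5: -156; x=6: -199; x=7: -283; x=8: -414.
Profit is highest at x = 0. Equivalently, the lowest AVC in the table is 44/5 ≈ €8.80 at x = 5, and P = €3 falls below it — price never covers variable cost, so the firm shuts down and loses only its fixed cost.

x = 0 (shut down); profit = -€127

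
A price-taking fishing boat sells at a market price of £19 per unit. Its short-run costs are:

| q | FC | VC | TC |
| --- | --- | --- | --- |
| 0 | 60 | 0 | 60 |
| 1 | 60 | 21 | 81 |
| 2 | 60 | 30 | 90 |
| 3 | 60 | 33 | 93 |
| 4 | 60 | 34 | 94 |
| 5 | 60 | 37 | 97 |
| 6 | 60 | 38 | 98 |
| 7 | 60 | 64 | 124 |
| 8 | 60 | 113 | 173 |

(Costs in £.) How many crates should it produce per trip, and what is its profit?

q = 6; profit = £16

Compute π = P·q − TC at each output: q=0: -60; q=1: -62; q=2: -52; q=3: -36; q=4: -18; q=5: -2; q=6: 16; q=7: 9; q=8: -21.
Profit is maximized at q = 6. AVC there is 38/6 = £6.33 ≤ P, so producing beats shutting down (which would give -£60).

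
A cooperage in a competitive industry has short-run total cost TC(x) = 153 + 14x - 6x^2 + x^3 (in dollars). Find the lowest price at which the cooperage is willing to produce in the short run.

The shutdown price is the minimum of AVC. VC = 14x - 6x^2 + x^3, so AVC = 14 - 6x + x^2.
At the minimum of AVC, MC = AVC. MC = 14 - 12x + 3x^2; setting MC = AVC gives 2x^2 - 6x = 0, so x = 3. min AVC = 5.
So the shutdown price is $5.

$5 per unit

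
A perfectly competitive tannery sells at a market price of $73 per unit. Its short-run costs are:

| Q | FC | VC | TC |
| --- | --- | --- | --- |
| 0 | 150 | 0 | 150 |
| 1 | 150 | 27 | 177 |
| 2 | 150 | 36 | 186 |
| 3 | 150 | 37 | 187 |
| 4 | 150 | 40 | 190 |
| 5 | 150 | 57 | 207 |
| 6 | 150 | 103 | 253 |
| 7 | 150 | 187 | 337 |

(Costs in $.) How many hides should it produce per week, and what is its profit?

Q = 6; profit = $185

Tabulate TR − TC: Q=0: -150; Q=1: -104; Q=2: -40; Q=3: 32; Q=4: 102; Q=5: 158; Q=6: 185; Q=7: 174.
Profit is maximized at Q = 6. AVC there is 103/6 = $17.17 ≤ P, so producing beats shutting down (which would give -$150).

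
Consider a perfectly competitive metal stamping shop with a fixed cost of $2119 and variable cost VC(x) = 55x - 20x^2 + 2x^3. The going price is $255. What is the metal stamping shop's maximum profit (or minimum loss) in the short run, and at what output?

Profit = -$119 at x = 10

AVC = 55 - 20x + 2x^2; min AVC = $5 at x = 5. Since P = $255 ≥ min AVC, the firm produces.
With MC = 55 - 40x + 6x^2, P = MC on the upward-sloping part at x* = 10.
TR = 255·10 = 2550. TC = 2119 + 550 = 2669. Profit = 2550 − 2669 = -$119.
Shutting down would mean losing the fixed cost of $2119, so operating at a loss of $119 is better by $2000.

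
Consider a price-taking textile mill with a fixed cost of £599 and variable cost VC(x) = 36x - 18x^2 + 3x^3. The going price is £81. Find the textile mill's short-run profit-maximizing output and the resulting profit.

AVC = 36 - 18x + 3x^2 has its minimum £9 at x = 3; price £81 clears that bar, so the firm operates.
With MC = 36 - 36x + 9x^2, P = MC on the upward-sloping part at x* = 5.
TR = 81·5 = 405. TC = 599 + 105 = 704. Profit = 405 − 704 = -£299.
By producing, the firm covers all variable cost plus £300 of fixed cost; shutting down would lose the full £599.

Profit = -£299 at x = 5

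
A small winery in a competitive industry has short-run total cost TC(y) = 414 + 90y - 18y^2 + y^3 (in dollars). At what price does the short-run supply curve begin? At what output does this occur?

$9 per unit, at y = 9

The firm shuts down when price falls below the minimum of average variable cost. AVC = VC/y = 90 - 18y + y^2.
At the minimum of AVC, MC = AVC. MC = 90 - 36y + 3y^2; setting MC = AVC gives 2y^2 - 18y = 0, so y = 9. min AVC = 9.
For P < $9 the firm produces nothing.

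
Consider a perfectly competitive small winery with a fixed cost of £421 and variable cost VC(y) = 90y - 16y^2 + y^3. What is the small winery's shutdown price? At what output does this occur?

£26 per unit, at y = 8

Short-run supply begins at min AVC. From VC = 90y - 16y^2 + y^3, AVC = 90 - 16y + y^2.
dAVC/dy = -16 + 2y = 0 gives y = 8. min AVC = 90 - 16·8 + 8^2 = 26.
For P < £26 the firm produces nothing.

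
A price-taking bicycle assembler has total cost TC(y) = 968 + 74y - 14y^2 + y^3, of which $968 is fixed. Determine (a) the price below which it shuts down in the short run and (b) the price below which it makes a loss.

Shutdown price = min AVC. AVC = 74 - 14y + y^2, with vertex at y = 7 and minimum $25.
ATC = 968/y + 74 - 14y + y^2. Setting dATC/dy = −968/y^2 − 14 + 2y = 0 gives y = 11 (since 2·11^3 − 14·11^2 = 968).
min ATC = 968/11 + 74 − 14·11 + 11^2 = $129. That is the break-even price.
Between these two prices the firm operates at a loss; above $129 it earns a profit.

Shutdown price = $25; break-even price = $129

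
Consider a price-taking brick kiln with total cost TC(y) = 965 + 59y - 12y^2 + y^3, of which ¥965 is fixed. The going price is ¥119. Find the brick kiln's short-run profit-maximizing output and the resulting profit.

Profit = -¥165 at y = 10

AVC = 59 - 12y + y^2; min AVC = ¥23 at y = 6. Since P = ¥119 ≥ min AVC, the firm produces.
With MC = 59 - 24y + 3y^2, P = MC on the upward-sloping part at y* = 10.
TR = 119·10 = 1190. TC = 965 + 390 = 1355. Profit = 1190 − 1355 = -¥165.
That loss of ¥165 beats the ¥965 the firm would lose by shutting down; producing recovers ¥800 of fixed cost.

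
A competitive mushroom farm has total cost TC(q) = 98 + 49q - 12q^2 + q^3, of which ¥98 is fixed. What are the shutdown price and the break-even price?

Shutdown price = min AVC. AVC = 49 - 12q + q^2, with vertex at q = 6 and minimum ¥13.
ATC = 98/q + 49 - 12q + q^2. Setting dATC/dq = −98/q^2 − 12 + 2q = 0 gives q = 7 (since 2·7^3 − 12·7^2 = 98).
min ATC = 98/7 + 49 − 12·7 + 7^2 = ¥28. That is the break-even price.
Between these two prices the firm operates at a loss; above ¥28 it earns a profit.

Shutdown price = ¥13; break-even price = ¥28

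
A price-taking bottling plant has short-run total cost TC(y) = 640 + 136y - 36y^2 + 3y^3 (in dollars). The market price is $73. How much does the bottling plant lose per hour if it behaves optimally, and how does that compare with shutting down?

Profit = -$346 at y = 7

AVC = 136 - 36y + 3y^2 has its minimum $28 at y = 6; price $73 clears that bar, so the firm operates.
MC = 136 - 72y + 9y^2. Setting P = MC and taking the root on the rising branch gives y* = 7.
TR = 73·7 = 511. TC = 640 + 217 = 857. Profit = 511 − 857 = -$346.
That loss of $346 beats the $640 the firm would lose by shutting down; producing recovers $294 of fixed cost.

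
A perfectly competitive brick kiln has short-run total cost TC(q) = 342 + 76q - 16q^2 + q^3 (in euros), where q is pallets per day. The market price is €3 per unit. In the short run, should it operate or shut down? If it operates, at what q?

From TC, MC = TC'(q) = 76 - 32q + 3q^2 and AVC = VC/q = 76 - 16q + q^2.
AVC hits its minimum where MC = AVC, at q = 8, giving min AVC = 76 - 16·8 + 8^2 = €12.
P = €3 lies below min AVC = €12; no output level covers variable cost.
The firm minimizes its loss by shutting down and losing only its fixed cost of €342.

Shut down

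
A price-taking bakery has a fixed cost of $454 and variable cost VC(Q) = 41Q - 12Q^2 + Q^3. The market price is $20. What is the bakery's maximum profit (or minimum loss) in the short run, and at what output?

AVC = 41 - 12Q + Q^2; min AVC = $5 at Q = 6. Since P = $20 ≥ min AVC, the firm produces.
MC = 41 - 24Q + 3Q^2. Setting P = MC and taking the root on the rising branch gives Q* = 7.
TR = 20·7 = 140. TC = 454 + 42 = 496. Profit = 140 − 496 = -$356.
That loss of $356 beats the $454 the firm would lose by shutting down; producing recovers $98 of fixed cost.

Profit = -$356 at Q = 7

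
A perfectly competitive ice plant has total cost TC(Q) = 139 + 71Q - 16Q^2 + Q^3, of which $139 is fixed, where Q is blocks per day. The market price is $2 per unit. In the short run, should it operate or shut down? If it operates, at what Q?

Variable cost is VC = 71Q - 16Q^2 + Q^3, so AVC = VC/Q = 71 - 16Q + Q^2 and MC = dTC/dQ = 71 - 32Q + 3Q^2.
AVC hits its minimum where MC = AVC, at Q = 8, giving min AVC = 71 - 16·8 + 8^2 = $7.
Since P = $2 < min AVC = $7, price fails to cover variable cost at any output.
The firm minimizes its loss by shutting down and losing only its fixed cost of $139.

Shut down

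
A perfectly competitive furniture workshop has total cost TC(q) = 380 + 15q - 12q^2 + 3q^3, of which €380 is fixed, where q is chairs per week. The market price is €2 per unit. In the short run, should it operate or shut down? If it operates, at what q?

Shut down

Strip out fixed cost: VC = 15q - 12q^2 + 3q^3. Then AVC = 15 - 12q + 3q^2 and MC = 15 - 24q + 9q^2.
AVC hits its minimum where MC = AVC, at q = 2, giving min AVC = 15 - 12·2 + 3·2^2 = €3.
P = €2 lies below min AVC = €3; no output level covers variable cost.
Shutting down limits the loss to fixed cost, €380.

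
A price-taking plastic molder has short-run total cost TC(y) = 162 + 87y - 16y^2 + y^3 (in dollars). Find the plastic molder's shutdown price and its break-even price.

Shutdown price = $23; break-even price = $42

Shutdown price = min AVC. AVC = 87 - 16y + y^2, with vertex at y = 8 and minimum $23.
ATC = 162/y + 87 - 16y + y^2. Setting dATC/dy = −162/y^2 − 16 + 2y = 0 gives y = 9 (since 2·9^3 − 16·9^2 = 162).
min ATC = 162/9 + 87 − 16·9 + 9^2 = $42. That is the break-even price.
Between these two prices the firm operates at a loss; above $42 it earns a profit.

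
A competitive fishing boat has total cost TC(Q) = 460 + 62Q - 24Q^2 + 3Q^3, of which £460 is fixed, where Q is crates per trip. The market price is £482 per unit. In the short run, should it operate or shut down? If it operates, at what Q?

Produce at Q = 10

Variable cost is VC = 62Q - 24Q^2 + 3Q^3, so AVC = VC/Q = 62 - 24Q + 3Q^2 and MC = dTC/dQ = 62 - 48Q + 9Q^2.
AVC is minimized where dAVC/dQ = -24 + 6Q = 0, at Q = 4; min AVC = 62 - 24·4 + 3·4^2 = £14.
Since P = £482 ≥ min AVC = £14, price covers variable cost and the firm should produce.
Set P = MC: 482 = 62 - 48Q + 9Q^2 → -420 - 48Q + 9Q^2 = 0. The roots are Q = -14/3 and Q = 10; the profit-maximizing output is on the rising part of MC, so Q* = 10.
Check: AVC at Q = 10 is £122 ≤ P, so revenue covers variable cost.
Profit = P·Q − TC = 482·10 − 1680 = £3140.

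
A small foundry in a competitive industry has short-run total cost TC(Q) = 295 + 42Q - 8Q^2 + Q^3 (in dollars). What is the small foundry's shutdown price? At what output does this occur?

$26 per unit, at Q = 4

The shutdown price is the minimum of AVC. VC = 42Q - 8Q^2 + Q^3, so AVC = 42 - 8Q + Q^2.
dAVC/dQ = -8 + 2Q = 0 gives Q = 4. min AVC = 42 - 8·4 + 4^2 = 26.
So the shutdown price is $26.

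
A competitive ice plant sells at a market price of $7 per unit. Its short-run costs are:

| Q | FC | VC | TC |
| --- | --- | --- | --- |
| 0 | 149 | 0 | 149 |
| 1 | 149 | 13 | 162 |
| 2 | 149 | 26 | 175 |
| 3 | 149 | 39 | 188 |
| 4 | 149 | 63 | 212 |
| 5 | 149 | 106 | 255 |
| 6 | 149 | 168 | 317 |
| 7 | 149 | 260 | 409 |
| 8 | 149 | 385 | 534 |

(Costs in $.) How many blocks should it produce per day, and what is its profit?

Q = 0 (shut down); profit = -$149

Tabulate TR − TC: Q=0: -149; Q=1: -155; Q=2: -161; Q=3: -167; Q=4: -184; Q=5: -220; Q=6: -275; Q=7: -360; Q=8: -478.
Profit is highest at Q = 0. Equivalently, the lowest AVC in the table is 13/1 ≈ $13 at Q = 1, and P = $7 falls below it — price never covers variable cost, so the firm shuts down and loses only its fixed cost.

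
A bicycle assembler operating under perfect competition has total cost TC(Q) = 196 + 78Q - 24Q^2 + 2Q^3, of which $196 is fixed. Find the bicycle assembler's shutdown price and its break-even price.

Shutdown price = $6; break-even price = $36

AVC = 78 - 24Q + 2Q^2; minimized at Q = 6, giving min AVC = $6. That is the shutdown price.
ATC = 196/Q + 78 - 24Q + 2Q^2. Setting dATC/dQ = −196/Q^2 − 24 + 4Q = 0 gives Q = 7 (since 4·7^3 − 24·7^2 = 196).
min ATC = 196/7 + 78 − 24·7 + 2·7^2 = $36. That is the break-even price.
Between these two prices the firm operates at a loss; above $36 it earns a profit.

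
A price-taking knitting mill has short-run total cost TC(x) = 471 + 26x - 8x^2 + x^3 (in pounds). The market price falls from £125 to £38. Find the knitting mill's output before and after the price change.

Output falls from 9 to 6

AVC = 26 - 8x + x^2, minimized at x = 4 where min AVC = £10. MC = 26 - 16x + 3x^2.
At P = £125 ≥ min AVC, set P = MC on the rising branch: x = 9.
At P = £38 ≥ min AVC, set P = MC: x = 6. The firm stays open but cuts output.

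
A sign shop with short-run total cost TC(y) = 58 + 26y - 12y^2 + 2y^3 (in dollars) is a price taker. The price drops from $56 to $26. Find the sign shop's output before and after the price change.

AVC = 26 - 12y + 2y^2, minimized at y = 3 where min AVC = $8. MC = 26 - 24y + 6y^2.
At P = $56 ≥ min AVC, set P = MC on the rising branch: y = 5.
At P = $26 ≥ min AVC, set P = MC: y = 4. The firm stays open but cuts output.

Output falls from 5 to 4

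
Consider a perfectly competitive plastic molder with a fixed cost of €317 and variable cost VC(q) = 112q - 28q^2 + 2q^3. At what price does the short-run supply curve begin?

Short-run supply begins at min AVC. From VC = 112q - 28q^2 + 2q^3, AVC = 112 - 28q + 2q^2.
dAVC/dq = -28 + 4q = 0 gives q = 7. min AVC = 112 - 28·7 + 2·7^2 = 14.
For P < €14 the firm produces nothing.

€14 per unit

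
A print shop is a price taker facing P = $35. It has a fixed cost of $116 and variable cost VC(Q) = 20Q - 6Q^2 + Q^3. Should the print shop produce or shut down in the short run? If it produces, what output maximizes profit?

Produce at Q = 5

Strip out fixed cost: VC = 20Q - 6Q^2 + Q^3. Then AVC = 20 - 6Q + Q^2 and MC = 20 - 12Q + 3Q^2.
The AVC parabola has its vertex at Q = 6/2 = 3, where AVC = 20 - 6·3 + 3^2 = $11.
Since P = $35 ≥ min AVC = $11, price covers variable cost and the firm should produce.
Solving P = MC: -15 - 12Q + 3Q^2 = 0 ⇒ Q = -1 or 5. On the upward-sloping branch, Q* = 5.
Check: AVC at Q = 5 is $15 ≤ P, so revenue covers variable cost.
Profit = P·Q − TC = 35·5 − 191 = -$16, a loss, but smaller than the $116 fixed cost the firm would lose by shutting down.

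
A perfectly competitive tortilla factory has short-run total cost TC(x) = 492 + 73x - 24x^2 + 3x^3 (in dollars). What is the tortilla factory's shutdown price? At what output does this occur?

$25 per unit, at x = 4

The firm shuts down when price falls below the minimum of average variable cost. AVC = VC/x = 73 - 24x + 3x^2.
dAVC/dx = -24 + 6x = 0 gives x = 4. min AVC = 73 - 24·4 + 3·4^2 = 25.
So the shutdown price is $25.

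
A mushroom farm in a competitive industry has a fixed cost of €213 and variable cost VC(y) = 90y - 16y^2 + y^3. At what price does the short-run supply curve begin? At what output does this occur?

The firm shuts down when price falls below the minimum of average variable cost. AVC = VC/y = 90 - 16y + y^2.
dAVC/dy = -16 + 2y = 0 gives y = 8. min AVC = 90 - 16·8 + 8^2 = 26.
The firm shuts down for any P below €26.

€26 per unit, at y = 8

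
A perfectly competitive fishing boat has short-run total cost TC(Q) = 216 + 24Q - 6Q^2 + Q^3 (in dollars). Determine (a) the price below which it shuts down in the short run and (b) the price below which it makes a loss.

Shutdown price = min AVC. AVC = 24 - 6Q + Q^2, with vertex at Q = 3 and minimum $15.
ATC = 216/Q + 24 - 6Q + Q^2. Setting dATC/dQ = −216/Q^2 − 6 + 2Q = 0 gives Q = 6 (since 2·6^3 − 6·6^2 = 216).
min ATC = 216/6 + 24 − 6·6 + 6^2 = $60. That is the break-even price.
For $15 ≤ P < $60 the firm produces at a loss; below $15 it shuts down.

Shutdown price = $15; break-even price = $60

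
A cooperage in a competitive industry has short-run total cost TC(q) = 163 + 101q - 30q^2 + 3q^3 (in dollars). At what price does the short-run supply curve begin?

Short-run supply begins at min AVC. From VC = 101q - 30q^2 + 3q^3, AVC = 101 - 30q + 3q^2.
dAVC/dq = -30 + 6q = 0 gives q = 5. min AVC = 101 - 30·5 + 3·5^2 = 26.
The firm shuts down for any P below $26.

$26 per unit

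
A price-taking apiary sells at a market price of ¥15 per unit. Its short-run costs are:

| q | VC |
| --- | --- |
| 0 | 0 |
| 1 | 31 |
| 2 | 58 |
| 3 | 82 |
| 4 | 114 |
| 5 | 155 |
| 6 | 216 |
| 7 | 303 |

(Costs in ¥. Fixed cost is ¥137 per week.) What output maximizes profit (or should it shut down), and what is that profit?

q = 0 (shut down); profit = -¥137

Tabulate TR − TC: q=0: -137; q=1: -153; q=2: -165; q=3: -174; q=4: -191; q=5: -217; q=6: -263; q=7: -335.
Profit is highest at q = 0. Equivalently, the lowest AVC in the table is 82/3 ≈ ¥27.33 at q = 3, and P = ¥15 falls below it — price never covers variable cost, so the firm shuts down and loses only its fixed cost.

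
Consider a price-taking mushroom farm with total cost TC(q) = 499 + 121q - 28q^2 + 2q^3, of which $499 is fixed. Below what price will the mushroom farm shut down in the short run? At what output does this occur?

$23 per unit, at q = 7

The shutdown price is the minimum of AVC. VC = 121q - 28q^2 + 2q^3, so AVC = 121 - 28q + 2q^2.
At the minimum of AVC, MC = AVC. MC = 121 - 56q + 6q^2; setting MC = AVC gives 4q^2 - 28q = 0, so q = 7. min AVC = 23.
So the shutdown price is $23.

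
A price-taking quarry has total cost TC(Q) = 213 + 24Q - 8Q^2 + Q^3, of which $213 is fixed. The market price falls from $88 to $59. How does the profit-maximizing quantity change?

Output falls from 8 to 7

AVC = 24 - 8Q + Q^2, minimized at Q = 4 where min AVC = $8. MC = 24 - 16Q + 3Q^2.
With P = $88 above the shutdown price, P = MC gives Q = 8.
At P = $59 ≥ min AVC, set P = MC: Q = 7. The firm stays open but cuts output.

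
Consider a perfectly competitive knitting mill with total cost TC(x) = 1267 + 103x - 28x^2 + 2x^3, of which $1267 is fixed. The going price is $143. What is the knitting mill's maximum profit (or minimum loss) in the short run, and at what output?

AVC = 103 - 28x + 2x^2; min AVC = $5 at x = 7. Since P = $143 ≥ min AVC, the firm produces.
With MC = 103 - 56x + 6x^2, P = MC on the upward-sloping part at x* = 10.
TR = 143·10 = 1430. TC = 1267 + 230 = 1497. Profit = 1430 − 1497 = -$67.
Shutting down would mean losing the fixed cost of $1267, so operating at a loss of $67 is better by $1200.

Profit = -$67 at x = 10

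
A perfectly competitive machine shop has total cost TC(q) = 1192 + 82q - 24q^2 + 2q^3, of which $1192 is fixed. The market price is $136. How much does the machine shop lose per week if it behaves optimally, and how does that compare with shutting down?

AVC = 82 - 24q + 2q^2; min AVC = $10 at q = 6. Since P = $136 ≥ min AVC, the firm produces.
With MC = 82 - 48q + 6q^2, P = MC on the upward-sloping part at q* = 9.
TR = 136·9 = 1224. TC = 1192 + 252 = 1444. Profit = 1224 − 1444 = -$220.
Shutting down would mean losing the fixed cost of $1192, so operating at a loss of $220 is better by $972.

Profit = -$220 at q = 9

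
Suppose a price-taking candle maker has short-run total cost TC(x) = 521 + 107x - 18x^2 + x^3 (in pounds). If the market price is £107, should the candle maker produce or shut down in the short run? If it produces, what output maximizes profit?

Produce at x = 12

Variable cost is VC = 107x - 18x^2 + x^3, so AVC = VC/x = 107 - 18x + x^2 and MC = dTC/dx = 107 - 36x + 3x^2.
AVC is minimized where dAVC/dx = -18 + 2x = 0, at x = 9; min AVC = 107 - 18·9 + 9^2 = £26.
Because £107 ≥ £26, revenue can cover variable cost; the firm operates.
P = MC gives -36x + 3x^2 = 0, with roots 0 and 12. Take the larger (rising MC): x* = 12.
Check: AVC at x = 12 is £35 ≤ P, so revenue covers variable cost.
Profit = P·x − TC = 107·12 − 941 = £343.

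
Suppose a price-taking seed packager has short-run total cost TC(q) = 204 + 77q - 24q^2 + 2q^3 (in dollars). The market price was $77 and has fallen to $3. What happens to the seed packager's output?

Output falls from 8 to 0 (the firm shuts down)

MC = 77 - 48q + 6q^2; the shutdown threshold is min AVC = $5 (at q = 6).
With P = $77 above the shutdown price, P = MC gives q = 8.
At P = $3 < min AVC = $5, price no longer covers variable cost at any output, so the firm shuts down: q = 0.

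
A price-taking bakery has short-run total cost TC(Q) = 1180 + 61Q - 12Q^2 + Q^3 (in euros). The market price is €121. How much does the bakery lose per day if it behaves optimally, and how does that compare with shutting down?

Profit = -€380 at Q = 10

AVC = 61 - 12Q + Q^2; min AVC = €25 at Q = 6. Since P = €121 ≥ min AVC, the firm produces.
With MC = 61 - 24Q + 3Q^2, P = MC on the upward-sloping part at Q* = 10.
TR = 121·10 = 1210. TC = 1180 + 410 = 1590. Profit = 1210 − 1590 = -€380.
Shutting down would mean losing the fixed cost of €1180, so operating at a loss of €380 is better by €800.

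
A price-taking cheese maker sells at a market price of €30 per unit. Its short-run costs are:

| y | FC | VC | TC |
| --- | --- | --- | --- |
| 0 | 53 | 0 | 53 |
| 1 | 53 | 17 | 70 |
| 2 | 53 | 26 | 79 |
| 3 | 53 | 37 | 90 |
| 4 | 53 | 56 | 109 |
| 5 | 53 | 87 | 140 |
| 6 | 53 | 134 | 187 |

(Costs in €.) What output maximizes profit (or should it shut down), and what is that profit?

Compute π = P·y − TC at each output: y=0: -53; y=1: -40; y=2: -19; y=3: 0; y=4: 11; y=5: 10; y=6: -7.
Profit is maximized at y = 4. AVC there is 56/4 = €14 ≤ P, so producing beats shutting down (which would give -€53).

y = 4; profit = €11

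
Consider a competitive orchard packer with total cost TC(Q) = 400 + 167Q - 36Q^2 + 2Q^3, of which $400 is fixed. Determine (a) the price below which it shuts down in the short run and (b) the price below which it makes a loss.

Shutdown price = $5; break-even price = $47

AVC = 167 - 36Q + 2Q^2; minimized at Q = 9, giving min AVC = $5. That is the shutdown price.
ATC = 400/Q + 167 - 36Q + 2Q^2. Setting dATC/dQ = −400/Q^2 − 36 + 4Q = 0 gives Q = 10 (since 4·10^3 − 36·10^2 = 400).
min ATC = 400/10 + 167 − 36·10 + 2·10^2 = $47. That is the break-even price.
For $5 ≤ P < $47 the firm produces at a loss; below $5 it shuts down.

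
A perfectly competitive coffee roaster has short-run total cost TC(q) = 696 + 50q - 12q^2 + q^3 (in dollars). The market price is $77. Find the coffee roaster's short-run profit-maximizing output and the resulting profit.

AVC = 50 - 12q + q^2; min AVC = $14 at q = 6. Since P = $77 ≥ min AVC, the firm produces.
MC = 50 - 24q + 3q^2. Setting P = MC and taking the root on the rising branch gives q* = 9.
TR = 77·9 = 693. TC = 696 + 207 = 903. Profit = 693 − 903 = -$210.
Shutting down would mean losing the fixed cost of $696, so operating at a loss of $210 is better by $486.

Profit = -$210 at q = 9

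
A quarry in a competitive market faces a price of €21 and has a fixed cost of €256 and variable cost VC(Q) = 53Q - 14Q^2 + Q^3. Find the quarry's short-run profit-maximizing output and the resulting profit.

AVC = 53 - 14Q + Q^2; min AVC = €4 at Q = 7. Since P = €21 ≥ min AVC, the firm produces.
MC = 53 - 28Q + 3Q^2. Setting P = MC and taking the root on the rising branch gives Q* = 8.
TR = 21·8 = 168. TC = 256 + 40 = 296. Profit = 168 − 296 = -€128.
By producing, the firm covers all variable cost plus €128 of fixed cost; shutting down would lose the full €256.

Profit = -€128 at Q = 8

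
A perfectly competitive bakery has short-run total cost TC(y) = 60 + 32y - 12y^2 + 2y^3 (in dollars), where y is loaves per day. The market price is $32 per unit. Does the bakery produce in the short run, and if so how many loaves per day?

Variable cost is VC = 32y - 12y^2 + 2y^3, so AVC = VC/y = 32 - 12y + 2y^2 and MC = dTC/dy = 32 - 24y + 6y^2.
The AVC parabola has its vertex at y = 12/4 = 3, where AVC = 32 - 12·3 + 2·3^2 = $14.
Because $32 ≥ $14, revenue can cover variable cost; the firm operates.
P = MC gives -24y + 6y^2 = 0, with roots 0 and 4. Take the larger (rising MC): y* = 4.
Check: AVC at y = 4 is $16 ≤ P, so revenue covers variable cost.
Profit = P·y − TC = 32·4 − 124 = $4.

Produce at y = 4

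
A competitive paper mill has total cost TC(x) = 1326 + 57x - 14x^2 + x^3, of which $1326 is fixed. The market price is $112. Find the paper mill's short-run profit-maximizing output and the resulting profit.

AVC = 57 - 14x + x^2 has its minimum $8 at x = 7; price $112 clears that bar, so the firm operates.
With MC = 57 - 28x + 3x^2, P = MC on the upward-sloping part at x* = 11.
TR = 112·11 = 1232. TC = 1326 + 264 = 1590. Profit = 1232 − 1590 = -$358.
Shutting down would mean losing the fixed cost of $1326, so operating at a loss of $358 is better by $968.

Profit = -$358 at x = 11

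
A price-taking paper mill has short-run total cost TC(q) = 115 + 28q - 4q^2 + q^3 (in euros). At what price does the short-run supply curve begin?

€24 per unit

Short-run supply begins at min AVC. From VC = 28q - 4q^2 + q^3, AVC = 28 - 4q + q^2.
dAVC/dq = -4 + 2q = 0 gives q = 2. min AVC = 28 - 4·2 + 2^2 = 24.
For P < €24 the firm produces nothing.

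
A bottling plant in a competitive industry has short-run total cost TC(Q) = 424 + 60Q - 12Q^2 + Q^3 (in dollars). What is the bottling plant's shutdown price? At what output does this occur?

The firm shuts down when price falls below the minimum of average variable cost. AVC = VC/Q = 60 - 12Q + Q^2.
At the minimum of AVC, MC = AVC. MC = 60 - 24Q + 3Q^2; setting MC = AVC gives 2Q^2 - 12Q = 0, so Q = 6. min AVC = 24.
So the shutdown price is $24.

$24 per unit, at Q = 6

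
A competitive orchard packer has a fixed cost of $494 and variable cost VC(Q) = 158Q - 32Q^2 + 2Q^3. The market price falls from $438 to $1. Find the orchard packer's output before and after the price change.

MC = 158 - 64Q + 6Q^2; the shutdown threshold is min AVC = $30 (at Q = 8).
At P = $438 ≥ min AVC, set P = MC on the rising branch: Q = 14.
At P = $1 < min AVC = $30, price no longer covers variable cost at any output, so the firm shuts down: Q = 0.

Output falls from 14 to 0 (the firm shuts down)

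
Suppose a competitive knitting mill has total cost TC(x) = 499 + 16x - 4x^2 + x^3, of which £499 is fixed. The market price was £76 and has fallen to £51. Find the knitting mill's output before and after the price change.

Output falls from 6 to 5

MC = 16 - 8x + 3x^2; the shutdown threshold is min AVC = £12 (at x = 2).
With P = £76 above the shutdown price, P = MC gives x = 6.
At P = £51 ≥ min AVC, set P = MC: x = 5. The firm stays open but cuts output.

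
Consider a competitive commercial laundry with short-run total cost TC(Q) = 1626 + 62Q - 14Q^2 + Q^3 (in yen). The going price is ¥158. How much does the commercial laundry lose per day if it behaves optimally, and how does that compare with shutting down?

AVC = 62 - 14Q + Q^2 has its minimum ¥13 at Q = 7; price ¥158 clears that bar, so the firm operates.
MC = 62 - 28Q + 3Q^2. Setting P = MC and taking the root on the rising branch gives Q* = 12.
TR = 158·12 = 1896. TC = 1626 + 456 = 2082. Profit = 1896 − 2082 = -¥186.
Shutting down would mean losing the fixed cost of ¥1626, so operating at a loss of ¥186 is better by ¥1440.

Profit = -¥186 at Q = 12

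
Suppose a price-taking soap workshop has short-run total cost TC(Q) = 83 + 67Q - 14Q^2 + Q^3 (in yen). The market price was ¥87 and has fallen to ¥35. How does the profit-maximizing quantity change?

Output falls from 10 to 8

MC = 67 - 28Q + 3Q^2; the shutdown threshold is min AVC = ¥18 (at Q = 7).
With P = ¥87 above the shutdown price, P = MC gives Q = 10.
At P = ¥35 ≥ min AVC, set P = MC: Q = 8. The firm stays open but cuts output.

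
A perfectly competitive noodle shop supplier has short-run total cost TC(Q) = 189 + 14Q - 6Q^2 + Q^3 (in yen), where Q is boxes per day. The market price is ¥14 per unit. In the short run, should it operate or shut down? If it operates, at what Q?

From TC, MC = TC'(Q) = 14 - 12Q + 3Q^2 and AVC = VC/Q = 14 - 6Q + Q^2.
AVC is minimized where dAVC/dQ = -6 + 2Q = 0, at Q = 3; min AVC = 14 - 6·3 + 3^2 = ¥5.
P = ¥14 exceeds min AVC = ¥5, so the firm stays open.
Set P = MC: 14 = 14 - 12Q + 3Q^2 → -12Q + 3Q^2 = 0. The roots are Q = 0 and Q = 4; the profit-maximizing output is on the rising part of MC, so Q* = 4.
Check: AVC at Q = 4 is ¥6 ≤ P, so revenue covers variable cost.
Profit = P·Q − TC = 14·4 − 213 = -¥157, a loss, but smaller than the ¥189 fixed cost the firm would lose by shutting down.

Produce at Q = 4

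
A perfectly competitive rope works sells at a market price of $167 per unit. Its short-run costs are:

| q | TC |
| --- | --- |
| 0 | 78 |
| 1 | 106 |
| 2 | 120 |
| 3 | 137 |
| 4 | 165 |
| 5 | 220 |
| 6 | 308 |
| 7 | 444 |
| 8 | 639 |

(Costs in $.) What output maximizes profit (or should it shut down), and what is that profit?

q = 7; profit = $725

Compute π = P·q − TC at each output: q=0: -78; q=1: 61; q=2: 214; q=3: 364; q=4: 503; q=5: 615; q=6: 694; q=7: 725; q=8: 697.
Profit is maximized at q = 7. AVC there is 366/7 = $52.29 ≤ P, so producing beats shutting down (which would give -$78).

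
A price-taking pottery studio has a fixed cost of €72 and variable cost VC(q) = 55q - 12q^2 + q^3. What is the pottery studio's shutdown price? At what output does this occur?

€19 per unit, at q = 6

Short-run supply begins at min AVC. From VC = 55q - 12q^2 + q^3, AVC = 55 - 12q + q^2.
At the minimum of AVC, MC = AVC. MC = 55 - 24q + 3q^2; setting MC = AVC gives 2q^2 - 12q = 0, so q = 6. min AVC = 19.
The firm shuts down for any P below €19.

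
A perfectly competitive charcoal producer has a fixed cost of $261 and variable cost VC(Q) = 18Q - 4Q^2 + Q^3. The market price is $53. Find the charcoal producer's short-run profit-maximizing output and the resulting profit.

Profit = -$111 at Q = 5

AVC = 18 - 4Q + Q^2 has its minimum $14 at Q = 2; price $53 clears that bar, so the firm operates.
With MC = 18 - 8Q + 3Q^2, P = MC on the upward-sloping part at Q* = 5.
TR = 53·5 = 265. TC = 261 + 115 = 376. Profit = 265 − 376 = -$111.
That loss of $111 beats the $261 the firm would lose by shutting down; producing recovers $150 of fixed cost.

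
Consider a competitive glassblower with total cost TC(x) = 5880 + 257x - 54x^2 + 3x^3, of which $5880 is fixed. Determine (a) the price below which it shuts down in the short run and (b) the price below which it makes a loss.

Shutdown price = min AVC. AVC = 257 - 54x + 3x^2, with vertex at x = 9 and minimum $14.
ATC = 5880/x + 257 - 54x + 3x^2. Setting dATC/dx = −5880/x^2 − 54 + 6x = 0 gives x = 14 (since 6·14^3 − 54·14^2 = 5880).
min ATC = 5880/14 + 257 − 54·14 + 3·14^2 = $509. That is the break-even price.
Between these two prices the firm operates at a loss; above $509 it earns a profit.

Shutdown price = $14; break-even price = $509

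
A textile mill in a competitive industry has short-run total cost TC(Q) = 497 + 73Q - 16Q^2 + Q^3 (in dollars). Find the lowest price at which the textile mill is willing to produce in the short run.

The firm shuts down when price falls below the minimum of average variable cost. AVC = VC/Q = 73 - 16Q + Q^2.
At the minimum of AVC, MC = AVC. MC = 73 - 32Q + 3Q^2; setting MC = AVC gives 2Q^2 - 16Q = 0, so Q = 8. min AVC = 9.
For P < $9 the firm produces nothing.

$9 per unit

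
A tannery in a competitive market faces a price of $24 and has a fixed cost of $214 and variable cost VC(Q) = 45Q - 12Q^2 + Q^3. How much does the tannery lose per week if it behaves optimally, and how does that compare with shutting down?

Profit = -$116 at Q = 7

AVC = 45 - 12Q + Q^2; min AVC = $9 at Q = 6. Since P = $24 ≥ min AVC, the firm produces.
With MC = 45 - 24Q + 3Q^2, P = MC on the upward-sloping part at Q* = 7.
TR = 24·7 = 168. TC = 214 + 70 = 284. Profit = 168 − 284 = -$116.
Shutting down would mean losing the fixed cost of $214, so operating at a loss of $116 is better by $98.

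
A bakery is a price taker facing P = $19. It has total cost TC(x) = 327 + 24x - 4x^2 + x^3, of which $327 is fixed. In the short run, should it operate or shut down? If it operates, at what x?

Shut down

Variable cost is VC = 24x - 4x^2 + x^3, so AVC = VC/x = 24 - 4x + x^2 and MC = dTC/dx = 24 - 8x + 3x^2.
AVC is minimized where dAVC/dx = -4 + 2x = 0, at x = 2; min AVC = 24 - 4·2 + 2^2 = $20.
With P < min AVC ($19 < $20), every unit sold adds to the loss.
Best response: produce nothing and absorb the $327 fixed cost.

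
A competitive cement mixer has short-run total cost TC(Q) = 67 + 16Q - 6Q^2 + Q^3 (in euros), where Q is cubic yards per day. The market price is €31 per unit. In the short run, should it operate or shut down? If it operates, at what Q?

Produce at Q = 5

Variable cost is VC = 16Q - 6Q^2 + Q^3, so AVC = VC/Q = 16 - 6Q + Q^2 and MC = dTC/dQ = 16 - 12Q + 3Q^2.
AVC hits its minimum where MC = AVC, at Q = 3, giving min AVC = 16 - 6·3 + 3^2 = €7.
P = €31 exceeds min AVC = €7, so the firm stays open.
P = MC gives -15 - 12Q + 3Q^2 = 0, with roots -1 and 5. Take the larger (rising MC): Q* = 5.
Check: AVC at Q = 5 is €11 ≤ P, so revenue covers variable cost.
Profit = P·Q − TC = 31·5 − 122 = €33.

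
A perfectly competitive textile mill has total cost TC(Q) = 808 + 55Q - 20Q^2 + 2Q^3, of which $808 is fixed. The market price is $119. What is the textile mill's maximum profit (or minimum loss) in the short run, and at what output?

AVC = 55 - 20Q + 2Q^2 has its minimum $5 at Q = 5; price $119 clears that bar, so the firm operates.
With MC = 55 - 40Q + 6Q^2, P = MC on the upward-sloping part at Q* = 8.
TR = 119·8 = 952. TC = 808 + 184 = 992. Profit = 952 − 992 = -$40.
Shutting down would mean losing the fixed cost of $808, so operating at a loss of $40 is better by $768.

Profit = -$40 at Q = 8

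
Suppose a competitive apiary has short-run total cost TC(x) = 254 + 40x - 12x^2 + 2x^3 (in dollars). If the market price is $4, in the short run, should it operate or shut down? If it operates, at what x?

Shut down

Strip out fixed cost: VC = 40x - 12x^2 + 2x^3. Then AVC = 40 - 12x + 2x^2 and MC = 40 - 24x + 6x^2.
AVC is minimized where dAVC/dx = -12 + 4x = 0, at x = 3; min AVC = 40 - 12·3 + 2·3^2 = $22.
P = $4 lies below min AVC = $22; no output level covers variable cost.
Shutting down limits the loss to fixed cost, $254.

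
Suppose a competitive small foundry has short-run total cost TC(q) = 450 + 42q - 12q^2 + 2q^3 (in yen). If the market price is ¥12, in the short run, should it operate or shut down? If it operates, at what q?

Variable cost is VC = 42q - 12q^2 + 2q^3, so AVC = VC/q = 42 - 12q + 2q^2 and MC = dTC/dq = 42 - 24q + 6q^2.
The AVC parabola has its vertex at q = 12/4 = 3, where AVC = 42 - 12·3 + 2·3^2 = ¥24.
P = ¥12 lies below min AVC = ¥24; no output level covers variable cost.
The firm minimizes its loss by shutting down and losing only its fixed cost of ¥450.

Shut down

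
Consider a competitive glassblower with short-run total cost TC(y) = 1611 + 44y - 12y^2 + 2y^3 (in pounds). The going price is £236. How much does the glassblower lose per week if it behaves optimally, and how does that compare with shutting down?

Profit = -£331 at y = 8

AVC = 44 - 12y + 2y^2 has its minimum £26 at y = 3; price £236 clears that bar, so the firm operates.
With MC = 44 - 24y + 6y^2, P = MC on the upward-sloping part at y* = 8.
TR = 236·8 = 1888. TC = 1611 + 608 = 2219. Profit = 1888 − 2219 = -£331.
That loss of £331 beats the £1611 the firm would lose by shutting down; producing recovers £1280 of fixed cost.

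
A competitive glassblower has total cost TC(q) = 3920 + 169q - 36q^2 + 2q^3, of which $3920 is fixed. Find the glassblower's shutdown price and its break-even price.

Shutdown price = $7; break-even price = $337

Shutdown price = min AVC. AVC = 169 - 36q + 2q^2, with vertex at q = 9 and minimum $7.
ATC = 3920/q + 169 - 36q + 2q^2. Setting dATC/dq = −3920/q^2 − 36 + 4q = 0 gives q = 14 (since 4·14^3 − 36·14^2 = 3920).
min ATC = 3920/14 + 169 − 36·14 + 2·14^2 = $337. That is the break-even price.
Between these two prices the firm operates at a loss; above $337 it earns a profit.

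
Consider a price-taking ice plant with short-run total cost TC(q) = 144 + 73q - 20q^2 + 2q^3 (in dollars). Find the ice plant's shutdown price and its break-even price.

Shutdown price = min AVC. AVC = 73 - 20q + 2q^2, with vertex at q = 5 and minimum $23.
ATC = 144/q + 73 - 20q + 2q^2. Setting dATC/dq = −144/q^2 − 20 + 4q = 0 gives q = 6 (since 4·6^3 − 20·6^2 = 144).
min ATC = 144/6 + 73 − 20·6 + 2·6^2 = $49. That is the break-even price.
For $23 ≤ P < $49 the firm produces at a loss; below $23 it shuts down.

Shutdown price = $23; break-even price = $49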